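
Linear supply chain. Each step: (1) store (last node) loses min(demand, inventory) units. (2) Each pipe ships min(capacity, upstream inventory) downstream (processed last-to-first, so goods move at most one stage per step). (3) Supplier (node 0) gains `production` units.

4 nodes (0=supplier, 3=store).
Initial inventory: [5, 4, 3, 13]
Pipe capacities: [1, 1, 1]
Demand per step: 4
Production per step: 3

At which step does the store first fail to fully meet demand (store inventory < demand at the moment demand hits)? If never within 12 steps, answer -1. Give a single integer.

Step 1: demand=4,sold=4 ship[2->3]=1 ship[1->2]=1 ship[0->1]=1 prod=3 -> [7 4 3 10]
Step 2: demand=4,sold=4 ship[2->3]=1 ship[1->2]=1 ship[0->1]=1 prod=3 -> [9 4 3 7]
Step 3: demand=4,sold=4 ship[2->3]=1 ship[1->2]=1 ship[0->1]=1 prod=3 -> [11 4 3 4]
Step 4: demand=4,sold=4 ship[2->3]=1 ship[1->2]=1 ship[0->1]=1 prod=3 -> [13 4 3 1]
Step 5: demand=4,sold=1 ship[2->3]=1 ship[1->2]=1 ship[0->1]=1 prod=3 -> [15 4 3 1]
Step 6: demand=4,sold=1 ship[2->3]=1 ship[1->2]=1 ship[0->1]=1 prod=3 -> [17 4 3 1]
Step 7: demand=4,sold=1 ship[2->3]=1 ship[1->2]=1 ship[0->1]=1 prod=3 -> [19 4 3 1]
Step 8: demand=4,sold=1 ship[2->3]=1 ship[1->2]=1 ship[0->1]=1 prod=3 -> [21 4 3 1]
Step 9: demand=4,sold=1 ship[2->3]=1 ship[1->2]=1 ship[0->1]=1 prod=3 -> [23 4 3 1]
Step 10: demand=4,sold=1 ship[2->3]=1 ship[1->2]=1 ship[0->1]=1 prod=3 -> [25 4 3 1]
Step 11: demand=4,sold=1 ship[2->3]=1 ship[1->2]=1 ship[0->1]=1 prod=3 -> [27 4 3 1]
Step 12: demand=4,sold=1 ship[2->3]=1 ship[1->2]=1 ship[0->1]=1 prod=3 -> [29 4 3 1]
First stockout at step 5

5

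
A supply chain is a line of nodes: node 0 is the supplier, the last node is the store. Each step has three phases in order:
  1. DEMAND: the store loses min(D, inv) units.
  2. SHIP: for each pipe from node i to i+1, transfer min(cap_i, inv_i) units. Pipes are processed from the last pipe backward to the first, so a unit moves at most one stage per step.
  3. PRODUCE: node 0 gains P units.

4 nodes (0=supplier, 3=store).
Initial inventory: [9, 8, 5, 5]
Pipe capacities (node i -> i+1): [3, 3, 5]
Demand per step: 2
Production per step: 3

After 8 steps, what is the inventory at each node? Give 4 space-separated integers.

Step 1: demand=2,sold=2 ship[2->3]=5 ship[1->2]=3 ship[0->1]=3 prod=3 -> inv=[9 8 3 8]
Step 2: demand=2,sold=2 ship[2->3]=3 ship[1->2]=3 ship[0->1]=3 prod=3 -> inv=[9 8 3 9]
Step 3: demand=2,sold=2 ship[2->3]=3 ship[1->2]=3 ship[0->1]=3 prod=3 -> inv=[9 8 3 10]
Step 4: demand=2,sold=2 ship[2->3]=3 ship[1->2]=3 ship[0->1]=3 prod=3 -> inv=[9 8 3 11]
Step 5: demand=2,sold=2 ship[2->3]=3 ship[1->2]=3 ship[0->1]=3 prod=3 -> inv=[9 8 3 12]
Step 6: demand=2,sold=2 ship[2->3]=3 ship[1->2]=3 ship[0->1]=3 prod=3 -> inv=[9 8 3 13]
Step 7: demand=2,sold=2 ship[2->3]=3 ship[1->2]=3 ship[0->1]=3 prod=3 -> inv=[9 8 3 14]
Step 8: demand=2,sold=2 ship[2->3]=3 ship[1->2]=3 ship[0->1]=3 prod=3 -> inv=[9 8 3 15]

9 8 3 15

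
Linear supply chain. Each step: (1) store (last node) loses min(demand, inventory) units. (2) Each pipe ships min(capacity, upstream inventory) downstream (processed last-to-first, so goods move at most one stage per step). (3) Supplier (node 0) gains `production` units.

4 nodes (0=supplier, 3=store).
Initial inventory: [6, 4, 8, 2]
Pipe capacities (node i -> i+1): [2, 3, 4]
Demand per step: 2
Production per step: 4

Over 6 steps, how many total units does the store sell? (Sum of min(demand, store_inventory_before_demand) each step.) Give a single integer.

Step 1: sold=2 (running total=2) -> [8 3 7 4]
Step 2: sold=2 (running total=4) -> [10 2 6 6]
Step 3: sold=2 (running total=6) -> [12 2 4 8]
Step 4: sold=2 (running total=8) -> [14 2 2 10]
Step 5: sold=2 (running total=10) -> [16 2 2 10]
Step 6: sold=2 (running total=12) -> [18 2 2 10]

Answer: 12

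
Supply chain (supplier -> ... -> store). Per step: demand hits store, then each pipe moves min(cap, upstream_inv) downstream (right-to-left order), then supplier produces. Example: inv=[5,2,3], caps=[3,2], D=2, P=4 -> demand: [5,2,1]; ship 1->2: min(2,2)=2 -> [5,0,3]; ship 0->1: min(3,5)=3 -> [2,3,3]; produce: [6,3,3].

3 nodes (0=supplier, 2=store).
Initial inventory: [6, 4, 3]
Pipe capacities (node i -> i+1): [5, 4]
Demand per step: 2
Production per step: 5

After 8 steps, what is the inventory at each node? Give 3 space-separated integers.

Step 1: demand=2,sold=2 ship[1->2]=4 ship[0->1]=5 prod=5 -> inv=[6 5 5]
Step 2: demand=2,sold=2 ship[1->2]=4 ship[0->1]=5 prod=5 -> inv=[6 6 7]
Step 3: demand=2,sold=2 ship[1->2]=4 ship[0->1]=5 prod=5 -> inv=[6 7 9]
Step 4: demand=2,sold=2 ship[1->2]=4 ship[0->1]=5 prod=5 -> inv=[6 8 11]
Step 5: demand=2,sold=2 ship[1->2]=4 ship[0->1]=5 prod=5 -> inv=[6 9 13]
Step 6: demand=2,sold=2 ship[1->2]=4 ship[0->1]=5 prod=5 -> inv=[6 10 15]
Step 7: demand=2,sold=2 ship[1->2]=4 ship[0->1]=5 prod=5 -> inv=[6 11 17]
Step 8: demand=2,sold=2 ship[1->2]=4 ship[0->1]=5 prod=5 -> inv=[6 12 19]

6 12 19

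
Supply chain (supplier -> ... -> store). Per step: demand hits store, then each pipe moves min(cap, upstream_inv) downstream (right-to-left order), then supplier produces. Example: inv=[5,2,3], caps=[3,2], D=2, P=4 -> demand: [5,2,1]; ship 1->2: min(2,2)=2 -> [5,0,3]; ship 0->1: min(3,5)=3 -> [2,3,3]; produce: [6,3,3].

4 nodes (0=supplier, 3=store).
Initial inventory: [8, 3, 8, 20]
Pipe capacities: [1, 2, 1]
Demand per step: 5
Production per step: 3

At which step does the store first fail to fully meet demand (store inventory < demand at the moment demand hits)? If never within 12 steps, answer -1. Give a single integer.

Step 1: demand=5,sold=5 ship[2->3]=1 ship[1->2]=2 ship[0->1]=1 prod=3 -> [10 2 9 16]
Step 2: demand=5,sold=5 ship[2->3]=1 ship[1->2]=2 ship[0->1]=1 prod=3 -> [12 1 10 12]
Step 3: demand=5,sold=5 ship[2->3]=1 ship[1->2]=1 ship[0->1]=1 prod=3 -> [14 1 10 8]
Step 4: demand=5,sold=5 ship[2->3]=1 ship[1->2]=1 ship[0->1]=1 prod=3 -> [16 1 10 4]
Step 5: demand=5,sold=4 ship[2->3]=1 ship[1->2]=1 ship[0->1]=1 prod=3 -> [18 1 10 1]
Step 6: demand=5,sold=1 ship[2->3]=1 ship[1->2]=1 ship[0->1]=1 prod=3 -> [20 1 10 1]
Step 7: demand=5,sold=1 ship[2->3]=1 ship[1->2]=1 ship[0->1]=1 prod=3 -> [22 1 10 1]
Step 8: demand=5,sold=1 ship[2->3]=1 ship[1->2]=1 ship[0->1]=1 prod=3 -> [24 1 10 1]
Step 9: demand=5,sold=1 ship[2->3]=1 ship[1->2]=1 ship[0->1]=1 prod=3 -> [26 1 10 1]
Step 10: demand=5,sold=1 ship[2->3]=1 ship[1->2]=1 ship[0->1]=1 prod=3 -> [28 1 10 1]
Step 11: demand=5,sold=1 ship[2->3]=1 ship[1->2]=1 ship[0->1]=1 prod=3 -> [30 1 10 1]
Step 12: demand=5,sold=1 ship[2->3]=1 ship[1->2]=1 ship[0->1]=1 prod=3 -> [32 1 10 1]
First stockout at step 5

5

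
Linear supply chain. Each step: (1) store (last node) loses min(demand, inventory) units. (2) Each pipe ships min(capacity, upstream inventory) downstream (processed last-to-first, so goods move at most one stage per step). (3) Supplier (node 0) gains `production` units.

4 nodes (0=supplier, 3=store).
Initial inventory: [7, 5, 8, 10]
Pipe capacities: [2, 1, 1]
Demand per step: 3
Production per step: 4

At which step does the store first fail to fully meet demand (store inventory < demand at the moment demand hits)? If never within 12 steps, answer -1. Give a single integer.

Step 1: demand=3,sold=3 ship[2->3]=1 ship[1->2]=1 ship[0->1]=2 prod=4 -> [9 6 8 8]
Step 2: demand=3,sold=3 ship[2->3]=1 ship[1->2]=1 ship[0->1]=2 prod=4 -> [11 7 8 6]
Step 3: demand=3,sold=3 ship[2->3]=1 ship[1->2]=1 ship[0->1]=2 prod=4 -> [13 8 8 4]
Step 4: demand=3,sold=3 ship[2->3]=1 ship[1->2]=1 ship[0->1]=2 prod=4 -> [15 9 8 2]
Step 5: demand=3,sold=2 ship[2->3]=1 ship[1->2]=1 ship[0->1]=2 prod=4 -> [17 10 8 1]
Step 6: demand=3,sold=1 ship[2->3]=1 ship[1->2]=1 ship[0->1]=2 prod=4 -> [19 11 8 1]
Step 7: demand=3,sold=1 ship[2->3]=1 ship[1->2]=1 ship[0->1]=2 prod=4 -> [21 12 8 1]
Step 8: demand=3,sold=1 ship[2->3]=1 ship[1->2]=1 ship[0->1]=2 prod=4 -> [23 13 8 1]
Step 9: demand=3,sold=1 ship[2->3]=1 ship[1->2]=1 ship[0->1]=2 prod=4 -> [25 14 8 1]
Step 10: demand=3,sold=1 ship[2->3]=1 ship[1->2]=1 ship[0->1]=2 prod=4 -> [27 15 8 1]
Step 11: demand=3,sold=1 ship[2->3]=1 ship[1->2]=1 ship[0->1]=2 prod=4 -> [29 16 8 1]
Step 12: demand=3,sold=1 ship[2->3]=1 ship[1->2]=1 ship[0->1]=2 prod=4 -> [31 17 8 1]
First stockout at step 5

5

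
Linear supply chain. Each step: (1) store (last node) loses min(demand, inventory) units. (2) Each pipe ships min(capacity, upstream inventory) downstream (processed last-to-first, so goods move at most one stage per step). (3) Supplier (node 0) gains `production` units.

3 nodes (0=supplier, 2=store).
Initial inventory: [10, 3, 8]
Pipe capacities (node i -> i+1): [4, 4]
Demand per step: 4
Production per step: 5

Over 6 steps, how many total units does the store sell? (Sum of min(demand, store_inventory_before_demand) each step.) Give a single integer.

Step 1: sold=4 (running total=4) -> [11 4 7]
Step 2: sold=4 (running total=8) -> [12 4 7]
Step 3: sold=4 (running total=12) -> [13 4 7]
Step 4: sold=4 (running total=16) -> [14 4 7]
Step 5: sold=4 (running total=20) -> [15 4 7]
Step 6: sold=4 (running total=24) -> [16 4 7]

Answer: 24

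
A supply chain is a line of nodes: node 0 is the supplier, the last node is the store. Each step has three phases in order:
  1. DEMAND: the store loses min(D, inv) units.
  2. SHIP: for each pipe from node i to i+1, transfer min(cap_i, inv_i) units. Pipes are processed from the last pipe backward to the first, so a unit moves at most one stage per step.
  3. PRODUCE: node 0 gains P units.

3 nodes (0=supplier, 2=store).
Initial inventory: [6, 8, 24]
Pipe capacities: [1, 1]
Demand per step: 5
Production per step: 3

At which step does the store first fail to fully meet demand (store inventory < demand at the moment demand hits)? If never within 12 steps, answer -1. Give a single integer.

Step 1: demand=5,sold=5 ship[1->2]=1 ship[0->1]=1 prod=3 -> [8 8 20]
Step 2: demand=5,sold=5 ship[1->2]=1 ship[0->1]=1 prod=3 -> [10 8 16]
Step 3: demand=5,sold=5 ship[1->2]=1 ship[0->1]=1 prod=3 -> [12 8 12]
Step 4: demand=5,sold=5 ship[1->2]=1 ship[0->1]=1 prod=3 -> [14 8 8]
Step 5: demand=5,sold=5 ship[1->2]=1 ship[0->1]=1 prod=3 -> [16 8 4]
Step 6: demand=5,sold=4 ship[1->2]=1 ship[0->1]=1 prod=3 -> [18 8 1]
Step 7: demand=5,sold=1 ship[1->2]=1 ship[0->1]=1 prod=3 -> [20 8 1]
Step 8: demand=5,sold=1 ship[1->2]=1 ship[0->1]=1 prod=3 -> [22 8 1]
Step 9: demand=5,sold=1 ship[1->2]=1 ship[0->1]=1 prod=3 -> [24 8 1]
Step 10: demand=5,sold=1 ship[1->2]=1 ship[0->1]=1 prod=3 -> [26 8 1]
Step 11: demand=5,sold=1 ship[1->2]=1 ship[0->1]=1 prod=3 -> [28 8 1]
Step 12: demand=5,sold=1 ship[1->2]=1 ship[0->1]=1 prod=3 -> [30 8 1]
First stockout at step 6

6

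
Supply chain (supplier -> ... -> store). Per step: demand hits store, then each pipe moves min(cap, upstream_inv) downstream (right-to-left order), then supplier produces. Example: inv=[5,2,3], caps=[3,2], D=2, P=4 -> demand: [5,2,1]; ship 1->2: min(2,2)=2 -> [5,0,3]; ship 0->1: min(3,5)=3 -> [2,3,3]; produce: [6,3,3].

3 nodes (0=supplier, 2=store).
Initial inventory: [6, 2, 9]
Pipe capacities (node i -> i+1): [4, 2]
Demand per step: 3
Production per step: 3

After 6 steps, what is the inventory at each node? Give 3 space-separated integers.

Step 1: demand=3,sold=3 ship[1->2]=2 ship[0->1]=4 prod=3 -> inv=[5 4 8]
Step 2: demand=3,sold=3 ship[1->2]=2 ship[0->1]=4 prod=3 -> inv=[4 6 7]
Step 3: demand=3,sold=3 ship[1->2]=2 ship[0->1]=4 prod=3 -> inv=[3 8 6]
Step 4: demand=3,sold=3 ship[1->2]=2 ship[0->1]=3 prod=3 -> inv=[3 9 5]
Step 5: demand=3,sold=3 ship[1->2]=2 ship[0->1]=3 prod=3 -> inv=[3 10 4]
Step 6: demand=3,sold=3 ship[1->2]=2 ship[0->1]=3 prod=3 -> inv=[3 11 3]

3 11 3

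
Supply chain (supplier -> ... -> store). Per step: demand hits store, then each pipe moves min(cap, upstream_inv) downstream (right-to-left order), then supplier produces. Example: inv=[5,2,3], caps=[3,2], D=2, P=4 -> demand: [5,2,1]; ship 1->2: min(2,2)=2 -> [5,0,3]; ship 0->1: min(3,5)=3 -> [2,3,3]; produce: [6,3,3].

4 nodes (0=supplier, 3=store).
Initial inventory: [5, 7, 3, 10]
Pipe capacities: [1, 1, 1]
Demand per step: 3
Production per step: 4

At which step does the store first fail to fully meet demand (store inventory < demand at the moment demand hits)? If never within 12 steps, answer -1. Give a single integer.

Step 1: demand=3,sold=3 ship[2->3]=1 ship[1->2]=1 ship[0->1]=1 prod=4 -> [8 7 3 8]
Step 2: demand=3,sold=3 ship[2->3]=1 ship[1->2]=1 ship[0->1]=1 prod=4 -> [11 7 3 6]
Step 3: demand=3,sold=3 ship[2->3]=1 ship[1->2]=1 ship[0->1]=1 prod=4 -> [14 7 3 4]
Step 4: demand=3,sold=3 ship[2->3]=1 ship[1->2]=1 ship[0->1]=1 prod=4 -> [17 7 3 2]
Step 5: demand=3,sold=2 ship[2->3]=1 ship[1->2]=1 ship[0->1]=1 prod=4 -> [20 7 3 1]
Step 6: demand=3,sold=1 ship[2->3]=1 ship[1->2]=1 ship[0->1]=1 prod=4 -> [23 7 3 1]
Step 7: demand=3,sold=1 ship[2->3]=1 ship[1->2]=1 ship[0->1]=1 prod=4 -> [26 7 3 1]
Step 8: demand=3,sold=1 ship[2->3]=1 ship[1->2]=1 ship[0->1]=1 prod=4 -> [29 7 3 1]
Step 9: demand=3,sold=1 ship[2->3]=1 ship[1->2]=1 ship[0->1]=1 prod=4 -> [32 7 3 1]
Step 10: demand=3,sold=1 ship[2->3]=1 ship[1->2]=1 ship[0->1]=1 prod=4 -> [35 7 3 1]
Step 11: demand=3,sold=1 ship[2->3]=1 ship[1->2]=1 ship[0->1]=1 prod=4 -> [38 7 3 1]
Step 12: demand=3,sold=1 ship[2->3]=1 ship[1->2]=1 ship[0->1]=1 prod=4 -> [41 7 3 1]
First stockout at step 5

5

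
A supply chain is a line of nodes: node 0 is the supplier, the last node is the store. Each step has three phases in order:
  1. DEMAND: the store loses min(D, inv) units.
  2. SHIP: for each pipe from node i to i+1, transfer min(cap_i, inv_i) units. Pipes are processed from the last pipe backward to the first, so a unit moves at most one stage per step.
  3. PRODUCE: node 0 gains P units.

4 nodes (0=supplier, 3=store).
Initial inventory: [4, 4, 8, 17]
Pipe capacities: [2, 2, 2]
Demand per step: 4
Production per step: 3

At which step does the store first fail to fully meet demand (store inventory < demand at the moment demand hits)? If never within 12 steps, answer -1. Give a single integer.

Step 1: demand=4,sold=4 ship[2->3]=2 ship[1->2]=2 ship[0->1]=2 prod=3 -> [5 4 8 15]
Step 2: demand=4,sold=4 ship[2->3]=2 ship[1->2]=2 ship[0->1]=2 prod=3 -> [6 4 8 13]
Step 3: demand=4,sold=4 ship[2->3]=2 ship[1->2]=2 ship[0->1]=2 prod=3 -> [7 4 8 11]
Step 4: demand=4,sold=4 ship[2->3]=2 ship[1->2]=2 ship[0->1]=2 prod=3 -> [8 4 8 9]
Step 5: demand=4,sold=4 ship[2->3]=2 ship[1->2]=2 ship[0->1]=2 prod=3 -> [9 4 8 7]
Step 6: demand=4,sold=4 ship[2->3]=2 ship[1->2]=2 ship[0->1]=2 prod=3 -> [10 4 8 5]
Step 7: demand=4,sold=4 ship[2->3]=2 ship[1->2]=2 ship[0->1]=2 prod=3 -> [11 4 8 3]
Step 8: demand=4,sold=3 ship[2->3]=2 ship[1->2]=2 ship[0->1]=2 prod=3 -> [12 4 8 2]
Step 9: demand=4,sold=2 ship[2->3]=2 ship[1->2]=2 ship[0->1]=2 prod=3 -> [13 4 8 2]
Step 10: demand=4,sold=2 ship[2->3]=2 ship[1->2]=2 ship[0->1]=2 prod=3 -> [14 4 8 2]
Step 11: demand=4,sold=2 ship[2->3]=2 ship[1->2]=2 ship[0->1]=2 prod=3 -> [15 4 8 2]
Step 12: demand=4,sold=2 ship[2->3]=2 ship[1->2]=2 ship[0->1]=2 prod=3 -> [16 4 8 2]
First stockout at step 8

8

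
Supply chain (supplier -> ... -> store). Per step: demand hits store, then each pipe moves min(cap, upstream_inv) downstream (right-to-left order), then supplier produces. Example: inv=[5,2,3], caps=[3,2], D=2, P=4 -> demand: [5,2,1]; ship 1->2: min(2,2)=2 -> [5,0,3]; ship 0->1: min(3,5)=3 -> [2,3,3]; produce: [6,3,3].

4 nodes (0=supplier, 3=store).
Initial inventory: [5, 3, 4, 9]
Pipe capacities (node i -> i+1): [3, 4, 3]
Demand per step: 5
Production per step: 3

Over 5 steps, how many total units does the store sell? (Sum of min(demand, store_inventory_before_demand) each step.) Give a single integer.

Answer: 21

Derivation:
Step 1: sold=5 (running total=5) -> [5 3 4 7]
Step 2: sold=5 (running total=10) -> [5 3 4 5]
Step 3: sold=5 (running total=15) -> [5 3 4 3]
Step 4: sold=3 (running total=18) -> [5 3 4 3]
Step 5: sold=3 (running total=21) -> [5 3 4 3]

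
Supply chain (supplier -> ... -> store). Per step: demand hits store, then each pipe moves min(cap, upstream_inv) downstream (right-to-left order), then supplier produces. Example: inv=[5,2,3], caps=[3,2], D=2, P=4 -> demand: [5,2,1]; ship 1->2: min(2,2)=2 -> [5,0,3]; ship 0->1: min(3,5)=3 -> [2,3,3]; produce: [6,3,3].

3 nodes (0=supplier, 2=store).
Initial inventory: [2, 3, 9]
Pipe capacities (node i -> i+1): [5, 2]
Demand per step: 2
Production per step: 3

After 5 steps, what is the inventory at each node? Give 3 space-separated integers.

Step 1: demand=2,sold=2 ship[1->2]=2 ship[0->1]=2 prod=3 -> inv=[3 3 9]
Step 2: demand=2,sold=2 ship[1->2]=2 ship[0->1]=3 prod=3 -> inv=[3 4 9]
Step 3: demand=2,sold=2 ship[1->2]=2 ship[0->1]=3 prod=3 -> inv=[3 5 9]
Step 4: demand=2,sold=2 ship[1->2]=2 ship[0->1]=3 prod=3 -> inv=[3 6 9]
Step 5: demand=2,sold=2 ship[1->2]=2 ship[0->1]=3 prod=3 -> inv=[3 7 9]

3 7 9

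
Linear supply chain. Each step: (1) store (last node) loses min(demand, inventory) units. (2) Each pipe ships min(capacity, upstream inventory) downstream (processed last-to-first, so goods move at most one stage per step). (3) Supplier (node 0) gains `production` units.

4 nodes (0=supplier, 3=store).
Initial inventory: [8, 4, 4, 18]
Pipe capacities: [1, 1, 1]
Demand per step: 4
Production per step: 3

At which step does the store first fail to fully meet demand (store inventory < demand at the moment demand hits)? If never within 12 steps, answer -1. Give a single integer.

Step 1: demand=4,sold=4 ship[2->3]=1 ship[1->2]=1 ship[0->1]=1 prod=3 -> [10 4 4 15]
Step 2: demand=4,sold=4 ship[2->3]=1 ship[1->2]=1 ship[0->1]=1 prod=3 -> [12 4 4 12]
Step 3: demand=4,sold=4 ship[2->3]=1 ship[1->2]=1 ship[0->1]=1 prod=3 -> [14 4 4 9]
Step 4: demand=4,sold=4 ship[2->3]=1 ship[1->2]=1 ship[0->1]=1 prod=3 -> [16 4 4 6]
Step 5: demand=4,sold=4 ship[2->3]=1 ship[1->2]=1 ship[0->1]=1 prod=3 -> [18 4 4 3]
Step 6: demand=4,sold=3 ship[2->3]=1 ship[1->2]=1 ship[0->1]=1 prod=3 -> [20 4 4 1]
Step 7: demand=4,sold=1 ship[2->3]=1 ship[1->2]=1 ship[0->1]=1 prod=3 -> [22 4 4 1]
Step 8: demand=4,sold=1 ship[2->3]=1 ship[1->2]=1 ship[0->1]=1 prod=3 -> [24 4 4 1]
Step 9: demand=4,sold=1 ship[2->3]=1 ship[1->2]=1 ship[0->1]=1 prod=3 -> [26 4 4 1]
Step 10: demand=4,sold=1 ship[2->3]=1 ship[1->2]=1 ship[0->1]=1 prod=3 -> [28 4 4 1]
Step 11: demand=4,sold=1 ship[2->3]=1 ship[1->2]=1 ship[0->1]=1 prod=3 -> [30 4 4 1]
Step 12: demand=4,sold=1 ship[2->3]=1 ship[1->2]=1 ship[0->1]=1 prod=3 -> [32 4 4 1]
First stockout at step 6

6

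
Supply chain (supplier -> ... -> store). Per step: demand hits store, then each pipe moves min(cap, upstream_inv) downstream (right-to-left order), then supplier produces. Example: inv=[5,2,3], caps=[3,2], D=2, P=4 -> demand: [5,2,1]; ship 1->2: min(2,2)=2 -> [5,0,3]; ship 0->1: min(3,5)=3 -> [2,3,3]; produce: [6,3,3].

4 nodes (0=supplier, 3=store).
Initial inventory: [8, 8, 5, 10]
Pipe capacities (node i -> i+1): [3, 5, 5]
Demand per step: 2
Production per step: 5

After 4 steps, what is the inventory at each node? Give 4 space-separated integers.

Step 1: demand=2,sold=2 ship[2->3]=5 ship[1->2]=5 ship[0->1]=3 prod=5 -> inv=[10 6 5 13]
Step 2: demand=2,sold=2 ship[2->3]=5 ship[1->2]=5 ship[0->1]=3 prod=5 -> inv=[12 4 5 16]
Step 3: demand=2,sold=2 ship[2->3]=5 ship[1->2]=4 ship[0->1]=3 prod=5 -> inv=[14 3 4 19]
Step 4: demand=2,sold=2 ship[2->3]=4 ship[1->2]=3 ship[0->1]=3 prod=5 -> inv=[16 3 3 21]

16 3 3 21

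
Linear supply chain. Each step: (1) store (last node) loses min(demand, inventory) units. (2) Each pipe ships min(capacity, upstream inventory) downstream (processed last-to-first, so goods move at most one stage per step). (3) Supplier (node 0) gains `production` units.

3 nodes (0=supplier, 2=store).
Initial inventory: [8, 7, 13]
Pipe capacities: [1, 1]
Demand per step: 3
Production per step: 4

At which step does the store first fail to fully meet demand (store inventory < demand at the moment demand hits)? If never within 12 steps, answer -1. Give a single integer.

Step 1: demand=3,sold=3 ship[1->2]=1 ship[0->1]=1 prod=4 -> [11 7 11]
Step 2: demand=3,sold=3 ship[1->2]=1 ship[0->1]=1 prod=4 -> [14 7 9]
Step 3: demand=3,sold=3 ship[1->2]=1 ship[0->1]=1 prod=4 -> [17 7 7]
Step 4: demand=3,sold=3 ship[1->2]=1 ship[0->1]=1 prod=4 -> [20 7 5]
Step 5: demand=3,sold=3 ship[1->2]=1 ship[0->1]=1 prod=4 -> [23 7 3]
Step 6: demand=3,sold=3 ship[1->2]=1 ship[0->1]=1 prod=4 -> [26 7 1]
Step 7: demand=3,sold=1 ship[1->2]=1 ship[0->1]=1 prod=4 -> [29 7 1]
Step 8: demand=3,sold=1 ship[1->2]=1 ship[0->1]=1 prod=4 -> [32 7 1]
Step 9: demand=3,sold=1 ship[1->2]=1 ship[0->1]=1 prod=4 -> [35 7 1]
Step 10: demand=3,sold=1 ship[1->2]=1 ship[0->1]=1 prod=4 -> [38 7 1]
Step 11: demand=3,sold=1 ship[1->2]=1 ship[0->1]=1 prod=4 -> [41 7 1]
Step 12: demand=3,sold=1 ship[1->2]=1 ship[0->1]=1 prod=4 -> [44 7 1]
First stockout at step 7

7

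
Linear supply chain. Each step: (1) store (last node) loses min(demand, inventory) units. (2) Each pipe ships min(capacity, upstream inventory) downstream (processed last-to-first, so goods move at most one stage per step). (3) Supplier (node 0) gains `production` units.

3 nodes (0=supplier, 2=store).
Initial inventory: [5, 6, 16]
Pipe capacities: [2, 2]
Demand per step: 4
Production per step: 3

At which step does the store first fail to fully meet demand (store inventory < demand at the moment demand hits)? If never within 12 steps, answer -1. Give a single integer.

Step 1: demand=4,sold=4 ship[1->2]=2 ship[0->1]=2 prod=3 -> [6 6 14]
Step 2: demand=4,sold=4 ship[1->2]=2 ship[0->1]=2 prod=3 -> [7 6 12]
Step 3: demand=4,sold=4 ship[1->2]=2 ship[0->1]=2 prod=3 -> [8 6 10]
Step 4: demand=4,sold=4 ship[1->2]=2 ship[0->1]=2 prod=3 -> [9 6 8]
Step 5: demand=4,sold=4 ship[1->2]=2 ship[0->1]=2 prod=3 -> [10 6 6]
Step 6: demand=4,sold=4 ship[1->2]=2 ship[0->1]=2 prod=3 -> [11 6 4]
Step 7: demand=4,sold=4 ship[1->2]=2 ship[0->1]=2 prod=3 -> [12 6 2]
Step 8: demand=4,sold=2 ship[1->2]=2 ship[0->1]=2 prod=3 -> [13 6 2]
Step 9: demand=4,sold=2 ship[1->2]=2 ship[0->1]=2 prod=3 -> [14 6 2]
Step 10: demand=4,sold=2 ship[1->2]=2 ship[0->1]=2 prod=3 -> [15 6 2]
Step 11: demand=4,sold=2 ship[1->2]=2 ship[0->1]=2 prod=3 -> [16 6 2]
Step 12: demand=4,sold=2 ship[1->2]=2 ship[0->1]=2 prod=3 -> [17 6 2]
First stockout at step 8

8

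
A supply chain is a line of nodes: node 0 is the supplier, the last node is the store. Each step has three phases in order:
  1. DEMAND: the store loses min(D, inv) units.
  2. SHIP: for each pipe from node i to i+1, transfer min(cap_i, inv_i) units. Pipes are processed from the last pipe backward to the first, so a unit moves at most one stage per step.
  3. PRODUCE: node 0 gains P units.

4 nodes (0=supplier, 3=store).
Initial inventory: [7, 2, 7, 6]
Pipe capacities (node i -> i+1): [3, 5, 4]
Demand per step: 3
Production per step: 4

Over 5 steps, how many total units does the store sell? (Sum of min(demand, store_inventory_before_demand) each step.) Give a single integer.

Answer: 15

Derivation:
Step 1: sold=3 (running total=3) -> [8 3 5 7]
Step 2: sold=3 (running total=6) -> [9 3 4 8]
Step 3: sold=3 (running total=9) -> [10 3 3 9]
Step 4: sold=3 (running total=12) -> [11 3 3 9]
Step 5: sold=3 (running total=15) -> [12 3 3 9]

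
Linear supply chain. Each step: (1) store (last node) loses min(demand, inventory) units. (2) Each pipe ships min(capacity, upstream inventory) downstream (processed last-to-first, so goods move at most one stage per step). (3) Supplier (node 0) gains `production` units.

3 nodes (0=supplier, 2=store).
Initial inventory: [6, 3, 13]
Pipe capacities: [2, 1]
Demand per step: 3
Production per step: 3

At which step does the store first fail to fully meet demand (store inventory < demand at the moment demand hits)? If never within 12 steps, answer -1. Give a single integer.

Step 1: demand=3,sold=3 ship[1->2]=1 ship[0->1]=2 prod=3 -> [7 4 11]
Step 2: demand=3,sold=3 ship[1->2]=1 ship[0->1]=2 prod=3 -> [8 5 9]
Step 3: demand=3,sold=3 ship[1->2]=1 ship[0->1]=2 prod=3 -> [9 6 7]
Step 4: demand=3,sold=3 ship[1->2]=1 ship[0->1]=2 prod=3 -> [10 7 5]
Step 5: demand=3,sold=3 ship[1->2]=1 ship[0->1]=2 prod=3 -> [11 8 3]
Step 6: demand=3,sold=3 ship[1->2]=1 ship[0->1]=2 prod=3 -> [12 9 1]
Step 7: demand=3,sold=1 ship[1->2]=1 ship[0->1]=2 prod=3 -> [13 10 1]
Step 8: demand=3,sold=1 ship[1->2]=1 ship[0->1]=2 prod=3 -> [14 11 1]
Step 9: demand=3,sold=1 ship[1->2]=1 ship[0->1]=2 prod=3 -> [15 12 1]
Step 10: demand=3,sold=1 ship[1->2]=1 ship[0->1]=2 prod=3 -> [16 13 1]
Step 11: demand=3,sold=1 ship[1->2]=1 ship[0->1]=2 prod=3 -> [17 14 1]
Step 12: demand=3,sold=1 ship[1->2]=1 ship[0->1]=2 prod=3 -> [18 15 1]
First stockout at step 7

7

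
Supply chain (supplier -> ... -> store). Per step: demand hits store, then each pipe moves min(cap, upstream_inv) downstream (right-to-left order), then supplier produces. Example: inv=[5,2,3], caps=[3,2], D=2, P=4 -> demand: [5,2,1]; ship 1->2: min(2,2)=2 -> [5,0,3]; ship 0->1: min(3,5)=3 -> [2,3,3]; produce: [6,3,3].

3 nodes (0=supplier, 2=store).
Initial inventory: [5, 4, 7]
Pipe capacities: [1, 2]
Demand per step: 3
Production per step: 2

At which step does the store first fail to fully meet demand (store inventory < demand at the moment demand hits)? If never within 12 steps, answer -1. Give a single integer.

Step 1: demand=3,sold=3 ship[1->2]=2 ship[0->1]=1 prod=2 -> [6 3 6]
Step 2: demand=3,sold=3 ship[1->2]=2 ship[0->1]=1 prod=2 -> [7 2 5]
Step 3: demand=3,sold=3 ship[1->2]=2 ship[0->1]=1 prod=2 -> [8 1 4]
Step 4: demand=3,sold=3 ship[1->2]=1 ship[0->1]=1 prod=2 -> [9 1 2]
Step 5: demand=3,sold=2 ship[1->2]=1 ship[0->1]=1 prod=2 -> [10 1 1]
Step 6: demand=3,sold=1 ship[1->2]=1 ship[0->1]=1 prod=2 -> [11 1 1]
Step 7: demand=3,sold=1 ship[1->2]=1 ship[0->1]=1 prod=2 -> [12 1 1]
Step 8: demand=3,sold=1 ship[1->2]=1 ship[0->1]=1 prod=2 -> [13 1 1]
Step 9: demand=3,sold=1 ship[1->2]=1 ship[0->1]=1 prod=2 -> [14 1 1]
Step 10: demand=3,sold=1 ship[1->2]=1 ship[0->1]=1 prod=2 -> [15 1 1]
Step 11: demand=3,sold=1 ship[1->2]=1 ship[0->1]=1 prod=2 -> [16 1 1]
Step 12: demand=3,sold=1 ship[1->2]=1 ship[0->1]=1 prod=2 -> [17 1 1]
First stockout at step 5

5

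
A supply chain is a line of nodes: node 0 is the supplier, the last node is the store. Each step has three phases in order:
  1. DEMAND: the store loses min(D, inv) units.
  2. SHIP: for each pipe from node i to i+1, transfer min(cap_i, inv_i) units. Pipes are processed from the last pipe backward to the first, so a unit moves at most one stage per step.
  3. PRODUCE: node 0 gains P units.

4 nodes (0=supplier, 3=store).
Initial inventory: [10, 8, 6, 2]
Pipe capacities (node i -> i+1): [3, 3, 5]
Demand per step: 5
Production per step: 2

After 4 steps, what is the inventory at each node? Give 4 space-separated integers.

Step 1: demand=5,sold=2 ship[2->3]=5 ship[1->2]=3 ship[0->1]=3 prod=2 -> inv=[9 8 4 5]
Step 2: demand=5,sold=5 ship[2->3]=4 ship[1->2]=3 ship[0->1]=3 prod=2 -> inv=[8 8 3 4]
Step 3: demand=5,sold=4 ship[2->3]=3 ship[1->2]=3 ship[0->1]=3 prod=2 -> inv=[7 8 3 3]
Step 4: demand=5,sold=3 ship[2->3]=3 ship[1->2]=3 ship[0->1]=3 prod=2 -> inv=[6 8 3 3]

6 8 3 3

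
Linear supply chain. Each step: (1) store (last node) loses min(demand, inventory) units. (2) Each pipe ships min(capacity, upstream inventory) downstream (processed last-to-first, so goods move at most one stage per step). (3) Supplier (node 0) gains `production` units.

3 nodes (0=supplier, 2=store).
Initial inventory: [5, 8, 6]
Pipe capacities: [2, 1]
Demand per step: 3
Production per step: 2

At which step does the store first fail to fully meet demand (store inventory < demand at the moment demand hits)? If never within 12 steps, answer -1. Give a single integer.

Step 1: demand=3,sold=3 ship[1->2]=1 ship[0->1]=2 prod=2 -> [5 9 4]
Step 2: demand=3,sold=3 ship[1->2]=1 ship[0->1]=2 prod=2 -> [5 10 2]
Step 3: demand=3,sold=2 ship[1->2]=1 ship[0->1]=2 prod=2 -> [5 11 1]
Step 4: demand=3,sold=1 ship[1->2]=1 ship[0->1]=2 prod=2 -> [5 12 1]
Step 5: demand=3,sold=1 ship[1->2]=1 ship[0->1]=2 prod=2 -> [5 13 1]
Step 6: demand=3,sold=1 ship[1->2]=1 ship[0->1]=2 prod=2 -> [5 14 1]
Step 7: demand=3,sold=1 ship[1->2]=1 ship[0->1]=2 prod=2 -> [5 15 1]
Step 8: demand=3,sold=1 ship[1->2]=1 ship[0->1]=2 prod=2 -> [5 16 1]
Step 9: demand=3,sold=1 ship[1->2]=1 ship[0->1]=2 prod=2 -> [5 17 1]
Step 10: demand=3,sold=1 ship[1->2]=1 ship[0->1]=2 prod=2 -> [5 18 1]
Step 11: demand=3,sold=1 ship[1->2]=1 ship[0->1]=2 prod=2 -> [5 19 1]
Step 12: demand=3,sold=1 ship[1->2]=1 ship[0->1]=2 prod=2 -> [5 20 1]
First stockout at step 3

3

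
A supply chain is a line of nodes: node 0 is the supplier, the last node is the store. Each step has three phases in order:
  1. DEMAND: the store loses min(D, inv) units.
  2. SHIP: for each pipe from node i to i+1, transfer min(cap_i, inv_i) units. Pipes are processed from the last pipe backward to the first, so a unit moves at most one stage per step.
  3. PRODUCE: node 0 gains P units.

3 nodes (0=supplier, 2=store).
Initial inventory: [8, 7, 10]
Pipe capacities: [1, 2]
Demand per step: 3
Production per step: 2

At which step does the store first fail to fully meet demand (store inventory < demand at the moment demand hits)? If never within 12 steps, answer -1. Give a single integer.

Step 1: demand=3,sold=3 ship[1->2]=2 ship[0->1]=1 prod=2 -> [9 6 9]
Step 2: demand=3,sold=3 ship[1->2]=2 ship[0->1]=1 prod=2 -> [10 5 8]
Step 3: demand=3,sold=3 ship[1->2]=2 ship[0->1]=1 prod=2 -> [11 4 7]
Step 4: demand=3,sold=3 ship[1->2]=2 ship[0->1]=1 prod=2 -> [12 3 6]
Step 5: demand=3,sold=3 ship[1->2]=2 ship[0->1]=1 prod=2 -> [13 2 5]
Step 6: demand=3,sold=3 ship[1->2]=2 ship[0->1]=1 prod=2 -> [14 1 4]
Step 7: demand=3,sold=3 ship[1->2]=1 ship[0->1]=1 prod=2 -> [15 1 2]
Step 8: demand=3,sold=2 ship[1->2]=1 ship[0->1]=1 prod=2 -> [16 1 1]
Step 9: demand=3,sold=1 ship[1->2]=1 ship[0->1]=1 prod=2 -> [17 1 1]
Step 10: demand=3,sold=1 ship[1->2]=1 ship[0->1]=1 prod=2 -> [18 1 1]
Step 11: demand=3,sold=1 ship[1->2]=1 ship[0->1]=1 prod=2 -> [19 1 1]
Step 12: demand=3,sold=1 ship[1->2]=1 ship[0->1]=1 prod=2 -> [20 1 1]
First stockout at step 8

8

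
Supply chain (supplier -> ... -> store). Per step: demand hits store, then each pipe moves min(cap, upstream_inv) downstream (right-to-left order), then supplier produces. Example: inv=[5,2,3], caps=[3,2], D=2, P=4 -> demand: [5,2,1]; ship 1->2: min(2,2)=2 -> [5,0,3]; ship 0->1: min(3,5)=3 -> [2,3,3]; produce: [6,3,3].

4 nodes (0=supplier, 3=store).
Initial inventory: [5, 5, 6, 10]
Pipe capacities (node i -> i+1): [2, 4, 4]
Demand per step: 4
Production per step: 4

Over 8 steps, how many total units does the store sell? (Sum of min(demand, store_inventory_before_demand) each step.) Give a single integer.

Step 1: sold=4 (running total=4) -> [7 3 6 10]
Step 2: sold=4 (running total=8) -> [9 2 5 10]
Step 3: sold=4 (running total=12) -> [11 2 3 10]
Step 4: sold=4 (running total=16) -> [13 2 2 9]
Step 5: sold=4 (running total=20) -> [15 2 2 7]
Step 6: sold=4 (running total=24) -> [17 2 2 5]
Step 7: sold=4 (running total=28) -> [19 2 2 3]
Step 8: sold=3 (running total=31) -> [21 2 2 2]

Answer: 31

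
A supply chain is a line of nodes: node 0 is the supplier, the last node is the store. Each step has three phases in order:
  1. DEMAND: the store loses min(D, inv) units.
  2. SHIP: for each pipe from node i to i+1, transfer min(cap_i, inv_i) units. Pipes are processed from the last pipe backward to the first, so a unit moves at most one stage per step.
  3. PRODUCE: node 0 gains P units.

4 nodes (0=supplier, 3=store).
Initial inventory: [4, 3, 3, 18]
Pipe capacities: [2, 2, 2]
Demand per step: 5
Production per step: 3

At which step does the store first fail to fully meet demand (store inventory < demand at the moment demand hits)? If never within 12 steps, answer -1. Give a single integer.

Step 1: demand=5,sold=5 ship[2->3]=2 ship[1->2]=2 ship[0->1]=2 prod=3 -> [5 3 3 15]
Step 2: demand=5,sold=5 ship[2->3]=2 ship[1->2]=2 ship[0->1]=2 prod=3 -> [6 3 3 12]
Step 3: demand=5,sold=5 ship[2->3]=2 ship[1->2]=2 ship[0->1]=2 prod=3 -> [7 3 3 9]
Step 4: demand=5,sold=5 ship[2->3]=2 ship[1->2]=2 ship[0->1]=2 prod=3 -> [8 3 3 6]
Step 5: demand=5,sold=5 ship[2->3]=2 ship[1->2]=2 ship[0->1]=2 prod=3 -> [9 3 3 3]
Step 6: demand=5,sold=3 ship[2->3]=2 ship[1->2]=2 ship[0->1]=2 prod=3 -> [10 3 3 2]
Step 7: demand=5,sold=2 ship[2->3]=2 ship[1->2]=2 ship[0->1]=2 prod=3 -> [11 3 3 2]
Step 8: demand=5,sold=2 ship[2->3]=2 ship[1->2]=2 ship[0->1]=2 prod=3 -> [12 3 3 2]
Step 9: demand=5,sold=2 ship[2->3]=2 ship[1->2]=2 ship[0->1]=2 prod=3 -> [13 3 3 2]
Step 10: demand=5,sold=2 ship[2->3]=2 ship[1->2]=2 ship[0->1]=2 prod=3 -> [14 3 3 2]
Step 11: demand=5,sold=2 ship[2->3]=2 ship[1->2]=2 ship[0->1]=2 prod=3 -> [15 3 3 2]
Step 12: demand=5,sold=2 ship[2->3]=2 ship[1->2]=2 ship[0->1]=2 prod=3 -> [16 3 3 2]
First stockout at step 6

6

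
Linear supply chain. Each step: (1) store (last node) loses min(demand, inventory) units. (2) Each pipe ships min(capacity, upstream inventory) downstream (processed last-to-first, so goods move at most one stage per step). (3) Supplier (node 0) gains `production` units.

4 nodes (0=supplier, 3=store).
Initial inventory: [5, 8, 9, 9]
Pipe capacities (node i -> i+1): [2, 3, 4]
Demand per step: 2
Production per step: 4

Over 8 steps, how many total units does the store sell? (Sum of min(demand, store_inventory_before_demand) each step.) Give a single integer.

Step 1: sold=2 (running total=2) -> [7 7 8 11]
Step 2: sold=2 (running total=4) -> [9 6 7 13]
Step 3: sold=2 (running total=6) -> [11 5 6 15]
Step 4: sold=2 (running total=8) -> [13 4 5 17]
Step 5: sold=2 (running total=10) -> [15 3 4 19]
Step 6: sold=2 (running total=12) -> [17 2 3 21]
Step 7: sold=2 (running total=14) -> [19 2 2 22]
Step 8: sold=2 (running total=16) -> [21 2 2 22]

Answer: 16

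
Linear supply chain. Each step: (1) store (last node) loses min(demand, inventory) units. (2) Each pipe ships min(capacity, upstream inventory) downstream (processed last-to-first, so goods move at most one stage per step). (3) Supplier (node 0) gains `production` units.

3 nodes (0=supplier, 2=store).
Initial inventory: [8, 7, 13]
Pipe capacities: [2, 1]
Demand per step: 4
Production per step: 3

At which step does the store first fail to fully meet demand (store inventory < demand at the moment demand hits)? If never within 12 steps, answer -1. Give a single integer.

Step 1: demand=4,sold=4 ship[1->2]=1 ship[0->1]=2 prod=3 -> [9 8 10]
Step 2: demand=4,sold=4 ship[1->2]=1 ship[0->1]=2 prod=3 -> [10 9 7]
Step 3: demand=4,sold=4 ship[1->2]=1 ship[0->1]=2 prod=3 -> [11 10 4]
Step 4: demand=4,sold=4 ship[1->2]=1 ship[0->1]=2 prod=3 -> [12 11 1]
Step 5: demand=4,sold=1 ship[1->2]=1 ship[0->1]=2 prod=3 -> [13 12 1]
Step 6: demand=4,sold=1 ship[1->2]=1 ship[0->1]=2 prod=3 -> [14 13 1]
Step 7: demand=4,sold=1 ship[1->2]=1 ship[0->1]=2 prod=3 -> [15 14 1]
Step 8: demand=4,sold=1 ship[1->2]=1 ship[0->1]=2 prod=3 -> [16 15 1]
Step 9: demand=4,sold=1 ship[1->2]=1 ship[0->1]=2 prod=3 -> [17 16 1]
Step 10: demand=4,sold=1 ship[1->2]=1 ship[0->1]=2 prod=3 -> [18 17 1]
Step 11: demand=4,sold=1 ship[1->2]=1 ship[0->1]=2 prod=3 -> [19 18 1]
Step 12: demand=4,sold=1 ship[1->2]=1 ship[0->1]=2 prod=3 -> [20 19 1]
First stockout at step 5

5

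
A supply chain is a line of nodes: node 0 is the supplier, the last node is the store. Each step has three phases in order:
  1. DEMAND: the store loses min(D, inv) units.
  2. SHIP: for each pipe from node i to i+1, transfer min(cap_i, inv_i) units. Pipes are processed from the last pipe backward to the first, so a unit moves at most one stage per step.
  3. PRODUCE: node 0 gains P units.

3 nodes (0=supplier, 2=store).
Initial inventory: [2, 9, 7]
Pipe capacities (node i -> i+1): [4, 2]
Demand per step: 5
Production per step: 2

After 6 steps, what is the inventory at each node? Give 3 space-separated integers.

Step 1: demand=5,sold=5 ship[1->2]=2 ship[0->1]=2 prod=2 -> inv=[2 9 4]
Step 2: demand=5,sold=4 ship[1->2]=2 ship[0->1]=2 prod=2 -> inv=[2 9 2]
Step 3: demand=5,sold=2 ship[1->2]=2 ship[0->1]=2 prod=2 -> inv=[2 9 2]
Step 4: demand=5,sold=2 ship[1->2]=2 ship[0->1]=2 prod=2 -> inv=[2 9 2]
Step 5: demand=5,sold=2 ship[1->2]=2 ship[0->1]=2 prod=2 -> inv=[2 9 2]
Step 6: demand=5,sold=2 ship[1->2]=2 ship[0->1]=2 prod=2 -> inv=[2 9 2]

2 9 2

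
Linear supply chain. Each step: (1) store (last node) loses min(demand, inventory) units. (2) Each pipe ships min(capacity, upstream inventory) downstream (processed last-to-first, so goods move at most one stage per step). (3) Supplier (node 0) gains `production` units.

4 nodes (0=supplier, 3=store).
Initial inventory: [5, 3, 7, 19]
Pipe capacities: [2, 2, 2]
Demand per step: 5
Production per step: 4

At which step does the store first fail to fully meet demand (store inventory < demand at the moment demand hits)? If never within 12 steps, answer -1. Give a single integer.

Step 1: demand=5,sold=5 ship[2->3]=2 ship[1->2]=2 ship[0->1]=2 prod=4 -> [7 3 7 16]
Step 2: demand=5,sold=5 ship[2->3]=2 ship[1->2]=2 ship[0->1]=2 prod=4 -> [9 3 7 13]
Step 3: demand=5,sold=5 ship[2->3]=2 ship[1->2]=2 ship[0->1]=2 prod=4 -> [11 3 7 10]
Step 4: demand=5,sold=5 ship[2->3]=2 ship[1->2]=2 ship[0->1]=2 prod=4 -> [13 3 7 7]
Step 5: demand=5,sold=5 ship[2->3]=2 ship[1->2]=2 ship[0->1]=2 prod=4 -> [15 3 7 4]
Step 6: demand=5,sold=4 ship[2->3]=2 ship[1->2]=2 ship[0->1]=2 prod=4 -> [17 3 7 2]
Step 7: demand=5,sold=2 ship[2->3]=2 ship[1->2]=2 ship[0->1]=2 prod=4 -> [19 3 7 2]
Step 8: demand=5,sold=2 ship[2->3]=2 ship[1->2]=2 ship[0->1]=2 prod=4 -> [21 3 7 2]
Step 9: demand=5,sold=2 ship[2->3]=2 ship[1->2]=2 ship[0->1]=2 prod=4 -> [23 3 7 2]
Step 10: demand=5,sold=2 ship[2->3]=2 ship[1->2]=2 ship[0->1]=2 prod=4 -> [25 3 7 2]
Step 11: demand=5,sold=2 ship[2->3]=2 ship[1->2]=2 ship[0->1]=2 prod=4 -> [27 3 7 2]
Step 12: demand=5,sold=2 ship[2->3]=2 ship[1->2]=2 ship[0->1]=2 prod=4 -> [29 3 7 2]
First stockout at step 6

6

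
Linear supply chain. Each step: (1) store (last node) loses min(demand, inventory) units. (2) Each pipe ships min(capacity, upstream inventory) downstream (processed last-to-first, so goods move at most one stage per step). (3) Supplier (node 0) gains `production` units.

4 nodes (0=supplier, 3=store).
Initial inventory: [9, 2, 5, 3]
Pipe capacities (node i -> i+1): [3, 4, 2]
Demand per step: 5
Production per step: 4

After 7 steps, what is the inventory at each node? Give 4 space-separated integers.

Step 1: demand=5,sold=3 ship[2->3]=2 ship[1->2]=2 ship[0->1]=3 prod=4 -> inv=[10 3 5 2]
Step 2: demand=5,sold=2 ship[2->3]=2 ship[1->2]=3 ship[0->1]=3 prod=4 -> inv=[11 3 6 2]
Step 3: demand=5,sold=2 ship[2->3]=2 ship[1->2]=3 ship[0->1]=3 prod=4 -> inv=[12 3 7 2]
Step 4: demand=5,sold=2 ship[2->3]=2 ship[1->2]=3 ship[0->1]=3 prod=4 -> inv=[13 3 8 2]
Step 5: demand=5,sold=2 ship[2->3]=2 ship[1->2]=3 ship[0->1]=3 prod=4 -> inv=[14 3 9 2]
Step 6: demand=5,sold=2 ship[2->3]=2 ship[1->2]=3 ship[0->1]=3 prod=4 -> inv=[15 3 10 2]
Step 7: demand=5,sold=2 ship[2->3]=2 ship[1->2]=3 ship[0->1]=3 prod=4 -> inv=[16 3 11 2]

16 3 11 2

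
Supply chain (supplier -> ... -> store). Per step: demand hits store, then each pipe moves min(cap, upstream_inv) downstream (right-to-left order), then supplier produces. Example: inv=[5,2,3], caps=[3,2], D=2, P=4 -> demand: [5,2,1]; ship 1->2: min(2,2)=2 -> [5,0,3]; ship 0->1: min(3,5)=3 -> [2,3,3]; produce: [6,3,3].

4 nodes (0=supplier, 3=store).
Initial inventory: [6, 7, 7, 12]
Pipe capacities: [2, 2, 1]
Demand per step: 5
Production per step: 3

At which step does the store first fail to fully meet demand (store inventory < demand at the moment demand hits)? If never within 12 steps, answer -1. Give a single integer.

Step 1: demand=5,sold=5 ship[2->3]=1 ship[1->2]=2 ship[0->1]=2 prod=3 -> [7 7 8 8]
Step 2: demand=5,sold=5 ship[2->3]=1 ship[1->2]=2 ship[0->1]=2 prod=3 -> [8 7 9 4]
Step 3: demand=5,sold=4 ship[2->3]=1 ship[1->2]=2 ship[0->1]=2 prod=3 -> [9 7 10 1]
Step 4: demand=5,sold=1 ship[2->3]=1 ship[1->2]=2 ship[0->1]=2 prod=3 -> [10 7 11 1]
Step 5: demand=5,sold=1 ship[2->3]=1 ship[1->2]=2 ship[0->1]=2 prod=3 -> [11 7 12 1]
Step 6: demand=5,sold=1 ship[2->3]=1 ship[1->2]=2 ship[0->1]=2 prod=3 -> [12 7 13 1]
Step 7: demand=5,sold=1 ship[2->3]=1 ship[1->2]=2 ship[0->1]=2 prod=3 -> [13 7 14 1]
Step 8: demand=5,sold=1 ship[2->3]=1 ship[1->2]=2 ship[0->1]=2 prod=3 -> [14 7 15 1]
Step 9: demand=5,sold=1 ship[2->3]=1 ship[1->2]=2 ship[0->1]=2 prod=3 -> [15 7 16 1]
Step 10: demand=5,sold=1 ship[2->3]=1 ship[1->2]=2 ship[0->1]=2 prod=3 -> [16 7 17 1]
Step 11: demand=5,sold=1 ship[2->3]=1 ship[1->2]=2 ship[0->1]=2 prod=3 -> [17 7 18 1]
Step 12: demand=5,sold=1 ship[2->3]=1 ship[1->2]=2 ship[0->1]=2 prod=3 -> [18 7 19 1]
First stockout at step 3

3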